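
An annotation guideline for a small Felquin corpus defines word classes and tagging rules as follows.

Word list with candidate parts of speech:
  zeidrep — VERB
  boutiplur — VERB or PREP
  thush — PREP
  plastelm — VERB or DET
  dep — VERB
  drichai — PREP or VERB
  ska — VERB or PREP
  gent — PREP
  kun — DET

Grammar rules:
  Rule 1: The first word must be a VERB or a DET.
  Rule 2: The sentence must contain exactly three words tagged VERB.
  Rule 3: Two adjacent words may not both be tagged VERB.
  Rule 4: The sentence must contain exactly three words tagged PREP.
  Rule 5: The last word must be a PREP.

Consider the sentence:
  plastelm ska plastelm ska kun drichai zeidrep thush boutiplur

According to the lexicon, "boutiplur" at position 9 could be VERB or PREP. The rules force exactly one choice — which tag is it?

PREP

Candidates per position — 1:plastelm {VERB,DET}; 2:ska {VERB,PREP}; 3:plastelm {VERB,DET}; 4:ska {VERB,PREP}; 5:kun {DET}; 6:drichai {PREP,VERB}; 7:zeidrep {VERB}; 8:thush {PREP}; 9:boutiplur {VERB,PREP}.
Position 6: VERB is ruled out by rule 3; that leaves PREP.
Position 9: VERB is ruled out by rule 5; that leaves PREP.
Position 2: PREP is ruled out by rule 4; that leaves VERB.
Position 3: VERB is ruled out by rule 3; that leaves DET.
Position 4: PREP is ruled out by rule 4; that leaves VERB.
Position 1: VERB is ruled out by rule 2; that leaves DET.
That leaves exactly one tagging: DET VERB DET VERB DET PREP VERB PREP PREP.
Checking: rule 1 satisfied; rule 2 satisfied; rule 3 satisfied; rule 4 satisfied; rule 5 satisfied.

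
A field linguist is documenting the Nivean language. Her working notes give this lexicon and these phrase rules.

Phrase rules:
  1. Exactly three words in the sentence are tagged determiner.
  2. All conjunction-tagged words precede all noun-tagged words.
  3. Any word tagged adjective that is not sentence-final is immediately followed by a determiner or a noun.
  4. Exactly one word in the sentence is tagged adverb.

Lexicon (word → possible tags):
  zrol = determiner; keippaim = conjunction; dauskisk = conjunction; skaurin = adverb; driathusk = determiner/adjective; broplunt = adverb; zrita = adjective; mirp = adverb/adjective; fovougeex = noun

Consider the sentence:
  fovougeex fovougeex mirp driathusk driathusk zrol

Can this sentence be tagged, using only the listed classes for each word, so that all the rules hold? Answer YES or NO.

YES

Candidates per position — 1:fovougeex {noun}; 2:fovougeex {noun}; 3:mirp {adverb,adjective}; 4:driathusk {determiner,adjective}; 5:driathusk {determiner,adjective}; 6:zrol {determiner}.
One satisfying assignment: noun noun adverb determiner determiner determiner.
Rule-by-rule: rule 1 holds; rule 2 holds; rule 3 holds; rule 4 holds.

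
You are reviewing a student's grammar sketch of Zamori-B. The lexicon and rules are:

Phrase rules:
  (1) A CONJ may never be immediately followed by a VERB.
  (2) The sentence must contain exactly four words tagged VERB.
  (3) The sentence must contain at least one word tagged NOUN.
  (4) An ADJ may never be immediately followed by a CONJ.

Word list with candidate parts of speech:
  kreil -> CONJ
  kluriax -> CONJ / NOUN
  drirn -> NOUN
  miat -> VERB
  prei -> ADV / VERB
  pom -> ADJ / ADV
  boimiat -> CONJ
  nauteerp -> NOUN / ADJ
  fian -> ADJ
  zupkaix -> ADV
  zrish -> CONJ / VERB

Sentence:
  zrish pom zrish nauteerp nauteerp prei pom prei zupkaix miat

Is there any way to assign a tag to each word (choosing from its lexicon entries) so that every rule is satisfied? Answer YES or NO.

Candidates per position — 1:zrish {CONJ,VERB}; 2:pom {ADJ,ADV}; 3:zrish {CONJ,VERB}; 4:nauteerp {NOUN,ADJ}; 5:nauteerp {NOUN,ADJ}; 6:prei {ADV,VERB}; 7:pom {ADJ,ADV}; 8:prei {ADV,VERB}; 9:zupkaix {ADV}; 10:miat {VERB}.
One satisfying assignment: VERB ADV VERB NOUN NOUN VERB ADJ ADV ADV VERB.
Checking: rule 1 ✓; rule 2 ✓; rule 3 ✓; rule 4 ✓.

YES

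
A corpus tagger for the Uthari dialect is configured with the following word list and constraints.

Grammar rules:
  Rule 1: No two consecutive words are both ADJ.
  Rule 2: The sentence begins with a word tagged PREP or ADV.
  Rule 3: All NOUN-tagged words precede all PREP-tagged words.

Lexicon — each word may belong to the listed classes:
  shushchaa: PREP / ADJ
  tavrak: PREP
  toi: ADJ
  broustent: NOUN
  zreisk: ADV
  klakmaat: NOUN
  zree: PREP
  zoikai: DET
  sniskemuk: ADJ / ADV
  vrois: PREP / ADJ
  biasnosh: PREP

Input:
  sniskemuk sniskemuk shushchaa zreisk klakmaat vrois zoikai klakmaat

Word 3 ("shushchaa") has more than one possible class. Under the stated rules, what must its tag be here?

ADJ

Candidates per position — 1:sniskemuk {ADJ,ADV}; 2:sniskemuk {ADJ,ADV}; 3:shushchaa {PREP,ADJ}; 4:zreisk {ADV}; 5:klakmaat {NOUN}; 6:vrois {PREP,ADJ}; 7:zoikai {DET}; 8:klakmaat {NOUN}.
If word 1 were ADJ, no tagging could satisfy rule 2; so word 1 is ADV.
If word 3 were PREP, no tagging could satisfy rule 3; so word 3 is ADJ.
If word 6 were PREP, no tagging could satisfy rule 3; so word 6 is ADJ.
If word 2 were ADJ, no tagging could satisfy rule 1; so word 2 is ADV.
The unique satisfying tagging is: ADV ADV ADJ ADV NOUN ADJ DET NOUN.
Verifying each rule — rule 1 holds; rule 2 holds; rule 3 holds.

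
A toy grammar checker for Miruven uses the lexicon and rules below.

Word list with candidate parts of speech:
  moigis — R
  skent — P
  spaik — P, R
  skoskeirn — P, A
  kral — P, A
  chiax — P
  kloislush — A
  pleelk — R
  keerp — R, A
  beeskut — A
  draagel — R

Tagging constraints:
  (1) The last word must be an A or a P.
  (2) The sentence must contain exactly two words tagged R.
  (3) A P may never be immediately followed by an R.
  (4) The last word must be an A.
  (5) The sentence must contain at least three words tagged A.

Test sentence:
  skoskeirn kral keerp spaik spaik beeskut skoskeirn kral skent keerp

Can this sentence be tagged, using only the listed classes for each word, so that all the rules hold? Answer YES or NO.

YES

Candidates per position — 1:skoskeirn {P,A}; 2:kral {P,A}; 3:keerp {R,A}; 4:spaik {P,R}; 5:spaik {P,R}; 6:beeskut {A}; 7:skoskeirn {P,A}; 8:kral {P,A}; 9:skent {P}; 10:keerp {R,A}.
One satisfying assignment: A P A R R A A A P A.
Rule-by-rule: rule 1 holds; rule 2 holds; rule 3 holds; rule 4 holds; rule 5 holds.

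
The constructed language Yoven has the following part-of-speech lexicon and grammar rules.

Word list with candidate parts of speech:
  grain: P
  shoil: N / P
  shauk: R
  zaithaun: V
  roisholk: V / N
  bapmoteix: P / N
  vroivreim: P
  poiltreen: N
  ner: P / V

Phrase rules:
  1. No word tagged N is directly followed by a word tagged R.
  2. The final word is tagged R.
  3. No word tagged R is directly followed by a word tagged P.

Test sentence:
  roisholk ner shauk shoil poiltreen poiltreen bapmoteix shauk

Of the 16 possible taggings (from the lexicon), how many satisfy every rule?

Candidates per position — 1:roisholk {V,N}; 2:ner {P,V}; 3:shauk {R}; 4:shoil {N,P}; 5:poiltreen {N}; 6:poiltreen {N}; 7:bapmoteix {P,N}; 8:shauk {R}.
There are 16 candidate sequences in total.
The sequences that satisfy every rule: V P R N N N P R; V V R N N N P R; N P R N N N P R; N V R N N N P R.
Count = 4.

4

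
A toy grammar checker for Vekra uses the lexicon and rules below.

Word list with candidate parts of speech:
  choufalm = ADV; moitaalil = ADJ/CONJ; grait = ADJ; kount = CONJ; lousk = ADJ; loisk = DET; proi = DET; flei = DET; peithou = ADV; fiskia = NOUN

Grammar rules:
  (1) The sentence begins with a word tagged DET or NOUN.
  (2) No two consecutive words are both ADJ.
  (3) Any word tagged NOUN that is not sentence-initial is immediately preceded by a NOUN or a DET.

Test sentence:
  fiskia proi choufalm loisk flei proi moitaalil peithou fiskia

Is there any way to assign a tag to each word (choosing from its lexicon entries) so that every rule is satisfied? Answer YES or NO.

Candidates per position — 1:fiskia {NOUN}; 2:proi {DET}; 3:choufalm {ADV}; 4:loisk {DET}; 5:flei {DET}; 6:proi {DET}; 7:moitaalil {ADJ,CONJ}; 8:peithou {ADV}; 9:fiskia {NOUN}.
Rule 3 cannot be satisfied by any choice of tags from the lexicon.
So there is no consistent tagging.

NO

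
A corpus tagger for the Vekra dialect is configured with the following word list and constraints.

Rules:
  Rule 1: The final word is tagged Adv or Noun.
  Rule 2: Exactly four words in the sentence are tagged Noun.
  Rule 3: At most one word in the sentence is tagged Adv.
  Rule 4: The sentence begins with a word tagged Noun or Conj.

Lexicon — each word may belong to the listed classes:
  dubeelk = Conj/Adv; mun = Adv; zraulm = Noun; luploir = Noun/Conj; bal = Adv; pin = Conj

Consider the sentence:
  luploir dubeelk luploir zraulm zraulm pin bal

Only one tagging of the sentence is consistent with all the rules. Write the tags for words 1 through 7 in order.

Candidates per position — 1:luploir {Noun,Conj}; 2:dubeelk {Conj,Adv}; 3:luploir {Noun,Conj}; 4:zraulm {Noun}; 5:zraulm {Noun}; 6:pin {Conj}; 7:bal {Adv}.
If word 1 were Conj, no tagging could satisfy rule 2; so word 1 is Noun.
If word 2 were Adv, no tagging could satisfy rule 3; so word 2 is Conj.
If word 3 were Conj, no tagging could satisfy rule 2; so word 3 is Noun.
The unique satisfying tagging is: Noun Conj Noun Noun Noun Conj Adv.
Check: rule 1 ✓; rule 2 ✓; rule 3 ✓; rule 4 ✓.

Noun Conj Noun Noun Noun Conj Adv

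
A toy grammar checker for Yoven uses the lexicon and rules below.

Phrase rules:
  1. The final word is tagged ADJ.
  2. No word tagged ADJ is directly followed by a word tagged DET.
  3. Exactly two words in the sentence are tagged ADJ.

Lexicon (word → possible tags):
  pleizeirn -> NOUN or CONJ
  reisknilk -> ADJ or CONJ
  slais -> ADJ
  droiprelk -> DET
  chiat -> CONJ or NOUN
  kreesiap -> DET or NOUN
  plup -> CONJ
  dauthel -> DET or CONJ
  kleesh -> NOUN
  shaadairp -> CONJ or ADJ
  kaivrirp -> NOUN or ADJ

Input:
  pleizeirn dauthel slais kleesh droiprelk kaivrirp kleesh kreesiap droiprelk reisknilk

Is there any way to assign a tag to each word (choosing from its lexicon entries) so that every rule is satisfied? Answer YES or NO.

YES

Candidates per position — 1:pleizeirn {NOUN,CONJ}; 2:dauthel {DET,CONJ}; 3:slais {ADJ}; 4:kleesh {NOUN}; 5:droiprelk {DET}; 6:kaivrirp {NOUN,ADJ}; 7:kleesh {NOUN}; 8:kreesiap {DET,NOUN}; 9:droiprelk {DET}; 10:reisknilk {ADJ,CONJ}.
One satisfying assignment: NOUN CONJ ADJ NOUN DET NOUN NOUN DET DET ADJ.
Rule-by-rule: rule 1 ✓; rule 2 ✓; rule 3 ✓.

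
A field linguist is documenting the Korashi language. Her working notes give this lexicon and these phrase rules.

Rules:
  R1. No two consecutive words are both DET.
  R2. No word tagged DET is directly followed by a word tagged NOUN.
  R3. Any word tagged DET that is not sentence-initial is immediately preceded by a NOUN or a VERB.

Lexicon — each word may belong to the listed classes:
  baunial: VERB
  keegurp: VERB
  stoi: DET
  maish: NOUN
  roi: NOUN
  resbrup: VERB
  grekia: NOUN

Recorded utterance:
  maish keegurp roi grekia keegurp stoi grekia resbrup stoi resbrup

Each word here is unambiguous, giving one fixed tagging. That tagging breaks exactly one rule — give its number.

2

Fixed tagging: NOUN VERB NOUN NOUN VERB DET NOUN VERB DET VERB.
Rule check: R1 ok, R2 fails, R3 ok.
Only rule 2 fails.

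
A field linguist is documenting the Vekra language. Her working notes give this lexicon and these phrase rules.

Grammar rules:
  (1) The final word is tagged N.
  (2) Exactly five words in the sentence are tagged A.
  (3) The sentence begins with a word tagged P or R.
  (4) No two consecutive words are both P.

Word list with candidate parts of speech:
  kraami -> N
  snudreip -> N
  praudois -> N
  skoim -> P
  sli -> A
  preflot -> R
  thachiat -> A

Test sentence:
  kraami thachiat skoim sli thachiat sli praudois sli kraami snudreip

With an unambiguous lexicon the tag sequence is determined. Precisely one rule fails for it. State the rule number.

3

Fixed tagging: N A P A A A N A N N.
Applying the rules: R1 ✓, R2 ✓, R3 ✗, R4 ✓.
Only rule 3 fails.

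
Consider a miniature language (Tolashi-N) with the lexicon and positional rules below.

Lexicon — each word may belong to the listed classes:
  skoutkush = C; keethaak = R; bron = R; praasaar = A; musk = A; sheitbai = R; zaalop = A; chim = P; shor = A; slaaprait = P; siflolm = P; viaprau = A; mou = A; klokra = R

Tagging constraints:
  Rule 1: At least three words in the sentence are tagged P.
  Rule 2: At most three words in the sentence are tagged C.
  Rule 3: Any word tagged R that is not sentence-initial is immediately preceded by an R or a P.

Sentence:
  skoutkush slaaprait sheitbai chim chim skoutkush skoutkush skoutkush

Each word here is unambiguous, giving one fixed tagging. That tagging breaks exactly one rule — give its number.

Fixed tagging: C P R P P C C C.
Applying the rules: R1 holds, R2 violated, R3 holds.
Only rule 2 fails.

2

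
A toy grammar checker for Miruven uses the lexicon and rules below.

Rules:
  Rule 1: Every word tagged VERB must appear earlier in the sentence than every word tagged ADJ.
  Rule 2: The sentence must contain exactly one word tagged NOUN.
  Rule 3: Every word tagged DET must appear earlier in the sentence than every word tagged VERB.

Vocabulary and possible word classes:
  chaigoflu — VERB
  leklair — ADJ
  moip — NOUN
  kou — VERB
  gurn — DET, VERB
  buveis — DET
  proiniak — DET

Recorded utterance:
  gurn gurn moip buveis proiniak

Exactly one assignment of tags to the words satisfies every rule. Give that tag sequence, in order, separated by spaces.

Candidates per position — 1:gurn {DET,VERB}; 2:gurn {DET,VERB}; 3:moip {NOUN}; 4:buveis {DET}; 5:proiniak {DET}.
If word 1 were VERB, no tagging could satisfy rule 3; so word 1 is DET.
If word 2 were VERB, no tagging could satisfy rule 3; so word 2 is DET.
The unique satisfying tagging is: DET DET NOUN DET DET.
Checking: rule 1 satisfied; rule 2 satisfied; rule 3 satisfied.

DET DET NOUN DET DET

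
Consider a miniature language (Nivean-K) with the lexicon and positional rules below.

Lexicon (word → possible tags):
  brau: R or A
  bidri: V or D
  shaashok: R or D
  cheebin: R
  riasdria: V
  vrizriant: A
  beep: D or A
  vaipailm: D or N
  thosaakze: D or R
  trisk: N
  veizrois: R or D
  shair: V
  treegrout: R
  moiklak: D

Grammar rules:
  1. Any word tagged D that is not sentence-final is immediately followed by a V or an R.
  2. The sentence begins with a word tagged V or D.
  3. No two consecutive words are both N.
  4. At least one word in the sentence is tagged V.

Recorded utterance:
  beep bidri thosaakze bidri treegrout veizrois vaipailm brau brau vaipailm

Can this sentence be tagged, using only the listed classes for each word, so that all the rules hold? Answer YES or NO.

Candidates per position — 1:beep {D,A}; 2:bidri {V,D}; 3:thosaakze {D,R}; 4:bidri {V,D}; 5:treegrout {R}; 6:veizrois {R,D}; 7:vaipailm {D,N}; 8:brau {R,A}; 9:brau {R,A}; 10:vaipailm {D,N}.
One satisfying assignment: D V D V R R N R R D.
Verifying each rule — rule 1 satisfied; rule 2 satisfied; rule 3 satisfied; rule 4 satisfied.

YES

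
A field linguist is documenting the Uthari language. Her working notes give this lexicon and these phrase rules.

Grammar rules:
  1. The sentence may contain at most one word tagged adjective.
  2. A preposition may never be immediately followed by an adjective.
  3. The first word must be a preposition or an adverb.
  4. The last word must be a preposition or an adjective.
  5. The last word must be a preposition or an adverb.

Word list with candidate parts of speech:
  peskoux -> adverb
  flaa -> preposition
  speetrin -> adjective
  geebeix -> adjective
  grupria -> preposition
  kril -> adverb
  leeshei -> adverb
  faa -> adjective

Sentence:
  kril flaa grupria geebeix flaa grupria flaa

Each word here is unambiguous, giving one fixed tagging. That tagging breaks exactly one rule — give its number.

Fixed tagging: adverb preposition preposition adjective preposition preposition preposition.
Checking each rule: R1 holds, R2 violated, R3 holds, R4 holds, R5 holds.
Only rule 2 fails.

2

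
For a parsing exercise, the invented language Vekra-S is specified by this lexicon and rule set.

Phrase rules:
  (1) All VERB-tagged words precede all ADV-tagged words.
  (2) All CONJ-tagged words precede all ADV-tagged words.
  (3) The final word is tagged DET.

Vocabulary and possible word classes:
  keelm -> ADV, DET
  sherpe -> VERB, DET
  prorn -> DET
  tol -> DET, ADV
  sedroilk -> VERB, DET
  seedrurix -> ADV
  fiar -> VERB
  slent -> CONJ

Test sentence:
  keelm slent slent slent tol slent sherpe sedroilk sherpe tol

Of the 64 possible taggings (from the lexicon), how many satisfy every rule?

8

Candidates per position — 1:keelm {ADV,DET}; 2:slent {CONJ}; 3:slent {CONJ}; 4:slent {CONJ}; 5:tol {DET,ADV}; 6:slent {CONJ}; 7:sherpe {VERB,DET}; 8:sedroilk {VERB,DET}; 9:sherpe {VERB,DET}; 10:tol {DET,ADV}.
There are 64 candidate sequences in total.
Checking each against the rules leaves 8 sequences.
Count = 8.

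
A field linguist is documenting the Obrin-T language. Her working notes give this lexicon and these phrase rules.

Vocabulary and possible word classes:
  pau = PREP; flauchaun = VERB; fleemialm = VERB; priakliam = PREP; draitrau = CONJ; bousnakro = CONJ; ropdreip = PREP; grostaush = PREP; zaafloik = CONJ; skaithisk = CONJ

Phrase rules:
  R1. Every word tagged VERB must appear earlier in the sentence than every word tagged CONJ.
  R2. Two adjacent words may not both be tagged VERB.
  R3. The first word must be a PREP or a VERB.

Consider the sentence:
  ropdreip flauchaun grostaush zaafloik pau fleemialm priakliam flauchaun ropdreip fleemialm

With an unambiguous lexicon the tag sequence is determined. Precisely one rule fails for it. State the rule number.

1

Fixed tagging: PREP VERB PREP CONJ PREP VERB PREP VERB PREP VERB.
Applying the rules: R1 fail, R2 pass, R3 pass.
Only rule 1 fails.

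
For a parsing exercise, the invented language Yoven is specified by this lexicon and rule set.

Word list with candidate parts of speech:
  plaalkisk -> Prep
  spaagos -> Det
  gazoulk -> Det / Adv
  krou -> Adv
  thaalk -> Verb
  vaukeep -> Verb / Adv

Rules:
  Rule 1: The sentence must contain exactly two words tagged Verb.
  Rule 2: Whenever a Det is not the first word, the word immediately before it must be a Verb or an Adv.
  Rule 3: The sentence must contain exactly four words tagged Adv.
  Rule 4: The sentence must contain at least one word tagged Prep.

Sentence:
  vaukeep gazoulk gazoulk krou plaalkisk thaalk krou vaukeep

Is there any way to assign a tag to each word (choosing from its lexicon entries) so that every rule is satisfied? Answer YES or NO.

Candidates per position — 1:vaukeep {Verb,Adv}; 2:gazoulk {Det,Adv}; 3:gazoulk {Det,Adv}; 4:krou {Adv}; 5:plaalkisk {Prep}; 6:thaalk {Verb}; 7:krou {Adv}; 8:vaukeep {Verb,Adv}.
One satisfying assignment: Verb Det Adv Adv Prep Verb Adv Adv.
Verifying each rule — rule 1 holds; rule 2 holds; rule 3 holds; rule 4 holds.

YES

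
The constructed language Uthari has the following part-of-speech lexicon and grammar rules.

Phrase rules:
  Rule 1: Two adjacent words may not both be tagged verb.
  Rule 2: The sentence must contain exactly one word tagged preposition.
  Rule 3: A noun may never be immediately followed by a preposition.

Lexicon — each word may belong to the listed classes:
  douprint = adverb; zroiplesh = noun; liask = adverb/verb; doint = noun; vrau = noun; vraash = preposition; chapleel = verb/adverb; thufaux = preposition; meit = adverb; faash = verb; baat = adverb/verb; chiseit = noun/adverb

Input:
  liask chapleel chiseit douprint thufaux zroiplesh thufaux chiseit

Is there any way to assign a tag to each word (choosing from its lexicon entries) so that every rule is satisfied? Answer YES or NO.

Candidates per position — 1:liask {adverb,verb}; 2:chapleel {verb,adverb}; 3:chiseit {noun,adverb}; 4:douprint {adverb}; 5:thufaux {preposition}; 6:zroiplesh {noun}; 7:thufaux {preposition}; 8:chiseit {noun,adverb}.
Rule 2 cannot be satisfied by any choice of tags from the lexicon.
So there is no consistent tagging.

NO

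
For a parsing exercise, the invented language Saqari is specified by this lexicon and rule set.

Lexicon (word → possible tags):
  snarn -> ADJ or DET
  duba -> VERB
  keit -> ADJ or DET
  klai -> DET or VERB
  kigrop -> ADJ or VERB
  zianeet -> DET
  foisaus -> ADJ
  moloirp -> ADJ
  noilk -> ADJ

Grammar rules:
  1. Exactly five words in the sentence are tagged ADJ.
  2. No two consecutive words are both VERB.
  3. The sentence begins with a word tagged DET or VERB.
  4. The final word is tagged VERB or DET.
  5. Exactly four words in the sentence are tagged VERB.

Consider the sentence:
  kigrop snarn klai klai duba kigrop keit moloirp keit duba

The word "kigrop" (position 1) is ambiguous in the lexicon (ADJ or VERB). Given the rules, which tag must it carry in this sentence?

Candidates per position — 1:kigrop {ADJ,VERB}; 2:snarn {ADJ,DET}; 3:klai {DET,VERB}; 4:klai {DET,VERB}; 5:duba {VERB}; 6:kigrop {ADJ,VERB}; 7:keit {ADJ,DET}; 8:moloirp {ADJ}; 9:keit {ADJ,DET}; 10:duba {VERB}.
Position 1: tagging it ADJ would leave rule 3 unsatisfiable, so it must be VERB.
Position 2: tagging it DET would leave rule 1 unsatisfiable, so it must be ADJ.
Position 4: tagging it VERB would leave rule 2 unsatisfiable, so it must be DET.
Position 6: tagging it VERB would leave rule 1 unsatisfiable, so it must be ADJ.
Position 7: tagging it DET would leave rule 1 unsatisfiable, so it must be ADJ.
Position 9: tagging it DET would leave rule 1 unsatisfiable, so it must be ADJ.
Position 3: tagging it DET would leave rule 5 unsatisfiable, so it must be VERB.
The unique satisfying tagging is: VERB ADJ VERB DET VERB ADJ ADJ ADJ ADJ VERB.
Rule-by-rule: rule 1 satisfied; rule 2 satisfied; rule 3 satisfied; rule 4 satisfied; rule 5 satisfied.

VERB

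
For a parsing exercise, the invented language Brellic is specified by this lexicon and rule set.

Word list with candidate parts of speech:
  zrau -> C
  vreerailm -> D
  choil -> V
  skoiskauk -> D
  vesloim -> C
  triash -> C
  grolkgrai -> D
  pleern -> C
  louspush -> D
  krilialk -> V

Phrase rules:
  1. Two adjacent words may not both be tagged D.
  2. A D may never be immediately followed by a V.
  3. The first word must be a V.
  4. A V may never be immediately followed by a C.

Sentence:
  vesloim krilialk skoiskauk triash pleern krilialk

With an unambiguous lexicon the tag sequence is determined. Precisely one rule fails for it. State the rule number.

3

Fixed tagging: C V D C C V.
Applying the rules: R1 ✓, R2 ✓, R3 ✗, R4 ✓.
Only rule 3 fails.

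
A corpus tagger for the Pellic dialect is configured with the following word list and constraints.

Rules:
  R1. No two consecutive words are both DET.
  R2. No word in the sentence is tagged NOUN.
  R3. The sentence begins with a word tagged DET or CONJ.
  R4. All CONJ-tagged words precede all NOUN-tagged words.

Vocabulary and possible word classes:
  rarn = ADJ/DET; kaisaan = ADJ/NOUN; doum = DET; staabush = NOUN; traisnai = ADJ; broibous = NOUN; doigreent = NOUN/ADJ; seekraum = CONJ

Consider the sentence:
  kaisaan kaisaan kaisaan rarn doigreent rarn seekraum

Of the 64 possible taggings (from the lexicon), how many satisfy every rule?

0

Candidates per position — 1:kaisaan {ADJ,NOUN}; 2:kaisaan {ADJ,NOUN}; 3:kaisaan {ADJ,NOUN}; 4:rarn {ADJ,DET}; 5:doigreent {NOUN,ADJ}; 6:rarn {ADJ,DET}; 7:seekraum {CONJ}.
There are 64 candidate sequences in total.
Rule 3 cannot be satisfied by any choice of tags from the lexicon.
So there is no consistent tagging.
Count = 0.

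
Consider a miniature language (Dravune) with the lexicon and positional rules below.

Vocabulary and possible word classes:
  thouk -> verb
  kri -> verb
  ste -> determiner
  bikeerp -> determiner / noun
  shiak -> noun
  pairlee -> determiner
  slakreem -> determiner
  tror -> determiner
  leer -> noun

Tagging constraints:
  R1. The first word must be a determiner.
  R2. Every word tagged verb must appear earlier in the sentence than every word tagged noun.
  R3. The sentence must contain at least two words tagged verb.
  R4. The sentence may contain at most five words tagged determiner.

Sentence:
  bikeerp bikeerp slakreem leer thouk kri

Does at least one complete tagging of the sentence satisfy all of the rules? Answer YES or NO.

NO

Candidates per position — 1:bikeerp {determiner,noun}; 2:bikeerp {determiner,noun}; 3:slakreem {determiner}; 4:leer {noun}; 5:thouk {verb}; 6:kri {verb}.
Rule 2 cannot be satisfied by any choice of tags from the lexicon.
So there is no consistent tagging.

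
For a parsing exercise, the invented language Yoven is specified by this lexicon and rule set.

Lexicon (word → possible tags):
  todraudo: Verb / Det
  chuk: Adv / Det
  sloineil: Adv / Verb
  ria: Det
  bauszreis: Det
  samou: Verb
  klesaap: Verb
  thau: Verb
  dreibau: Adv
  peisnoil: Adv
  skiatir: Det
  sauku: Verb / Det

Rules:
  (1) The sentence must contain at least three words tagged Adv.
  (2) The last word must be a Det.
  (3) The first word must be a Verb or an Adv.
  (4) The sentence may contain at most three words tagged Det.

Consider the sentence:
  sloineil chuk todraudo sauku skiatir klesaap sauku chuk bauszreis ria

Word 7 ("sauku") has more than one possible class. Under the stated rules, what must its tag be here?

Verb

Candidates per position — 1:sloineil {Adv,Verb}; 2:chuk {Adv,Det}; 3:todraudo {Verb,Det}; 4:sauku {Verb,Det}; 5:skiatir {Det}; 6:klesaap {Verb}; 7:sauku {Verb,Det}; 8:chuk {Adv,Det}; 9:bauszreis {Det}; 10:ria {Det}.
At position 1, choosing Verb makes rule 1 impossible to satisfy; hence Adv.
At position 2, choosing Det makes rule 1 impossible to satisfy; hence Adv.
At position 3, choosing Det makes rule 4 impossible to satisfy; hence Verb.
At position 4, choosing Det makes rule 4 impossible to satisfy; hence Verb.
At position 7, choosing Det makes rule 4 impossible to satisfy; hence Verb.
At position 8, choosing Det makes rule 1 impossible to satisfy; hence Adv.
That leaves exactly one tagging: Adv Adv Verb Verb Det Verb Verb Adv Det Det.
Checking: rule 1 satisfied; rule 2 satisfied; rule 3 satisfied; rule 4 satisfied.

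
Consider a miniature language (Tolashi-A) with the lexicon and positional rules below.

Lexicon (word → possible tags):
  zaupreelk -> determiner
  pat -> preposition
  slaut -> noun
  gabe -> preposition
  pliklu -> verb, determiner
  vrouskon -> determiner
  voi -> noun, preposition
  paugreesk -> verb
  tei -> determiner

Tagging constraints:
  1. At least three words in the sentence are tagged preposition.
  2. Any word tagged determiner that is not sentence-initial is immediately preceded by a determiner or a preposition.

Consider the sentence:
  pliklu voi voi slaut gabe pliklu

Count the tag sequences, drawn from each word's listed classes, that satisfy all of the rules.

4

Candidates per position — 1:pliklu {verb,determiner}; 2:voi {noun,preposition}; 3:voi {noun,preposition}; 4:slaut {noun}; 5:gabe {preposition}; 6:pliklu {verb,determiner}.
There are 16 candidate sequences in total.
The sequences that satisfy every rule: verb preposition preposition noun preposition verb; verb preposition preposition noun preposition determiner; determiner preposition preposition noun preposition verb; determiner preposition preposition noun preposition determiner.
Count = 4.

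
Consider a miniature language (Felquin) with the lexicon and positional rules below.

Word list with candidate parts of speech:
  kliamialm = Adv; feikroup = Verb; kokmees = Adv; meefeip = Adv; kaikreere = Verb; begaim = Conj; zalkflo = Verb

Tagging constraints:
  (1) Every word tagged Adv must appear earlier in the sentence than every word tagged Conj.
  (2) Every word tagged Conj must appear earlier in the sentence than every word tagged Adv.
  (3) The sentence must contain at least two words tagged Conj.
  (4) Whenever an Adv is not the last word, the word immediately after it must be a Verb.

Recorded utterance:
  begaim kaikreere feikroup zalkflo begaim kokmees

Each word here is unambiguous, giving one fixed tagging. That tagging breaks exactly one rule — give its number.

1

Fixed tagging: Conj Verb Verb Verb Conj Adv.
Applying the rules: R1 fails, R2 ok, R3 ok, R4 ok.
Only rule 1 fails.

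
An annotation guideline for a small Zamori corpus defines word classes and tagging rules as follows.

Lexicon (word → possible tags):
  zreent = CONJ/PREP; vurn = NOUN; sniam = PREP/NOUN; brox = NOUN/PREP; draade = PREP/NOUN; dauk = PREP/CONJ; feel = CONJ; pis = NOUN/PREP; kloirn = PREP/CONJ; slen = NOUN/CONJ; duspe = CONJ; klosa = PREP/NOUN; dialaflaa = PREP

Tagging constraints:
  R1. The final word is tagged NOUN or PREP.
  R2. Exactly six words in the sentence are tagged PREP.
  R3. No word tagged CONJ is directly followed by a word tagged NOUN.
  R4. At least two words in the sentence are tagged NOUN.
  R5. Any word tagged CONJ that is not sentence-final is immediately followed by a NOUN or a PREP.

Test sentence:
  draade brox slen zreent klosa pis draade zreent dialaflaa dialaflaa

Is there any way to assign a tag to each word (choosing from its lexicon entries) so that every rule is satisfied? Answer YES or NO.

Candidates per position — 1:draade {PREP,NOUN}; 2:brox {NOUN,PREP}; 3:slen {NOUN,CONJ}; 4:zreent {CONJ,PREP}; 5:klosa {PREP,NOUN}; 6:pis {NOUN,PREP}; 7:draade {PREP,NOUN}; 8:zreent {CONJ,PREP}; 9:dialaflaa {PREP}; 10:dialaflaa {PREP}.
One satisfying assignment: PREP NOUN NOUN CONJ PREP PREP PREP CONJ PREP PREP.
Rule-by-rule: rule 1 satisfied; rule 2 satisfied; rule 3 satisfied; rule 4 satisfied; rule 5 satisfied.

YES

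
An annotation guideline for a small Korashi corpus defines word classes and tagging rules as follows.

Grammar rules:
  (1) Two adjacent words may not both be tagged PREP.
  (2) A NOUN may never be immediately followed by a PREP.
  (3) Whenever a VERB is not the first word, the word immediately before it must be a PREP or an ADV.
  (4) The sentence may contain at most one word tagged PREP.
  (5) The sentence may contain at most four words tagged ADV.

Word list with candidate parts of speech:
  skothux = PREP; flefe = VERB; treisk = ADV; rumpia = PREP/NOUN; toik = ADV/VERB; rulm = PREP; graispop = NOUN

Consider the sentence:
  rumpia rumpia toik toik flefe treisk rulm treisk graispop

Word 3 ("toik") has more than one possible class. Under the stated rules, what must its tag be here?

Candidates per position — 1:rumpia {PREP,NOUN}; 2:rumpia {PREP,NOUN}; 3:toik {ADV,VERB}; 4:toik {ADV,VERB}; 5:flefe {VERB}; 6:treisk {ADV}; 7:rulm {PREP}; 8:treisk {ADV}; 9:graispop {NOUN}.
Position 1: PREP is ruled out by rule 4; that leaves NOUN.
Position 2: PREP is ruled out by rule 2; that leaves NOUN.
Position 3: VERB is ruled out by rule 3; that leaves ADV.
Position 4: VERB is ruled out by rule 3; that leaves ADV.
The unique satisfying tagging is: NOUN NOUN ADV ADV VERB ADV PREP ADV NOUN.
Check: rule 1 satisfied; rule 2 satisfied; rule 3 satisfied; rule 4 satisfied; rule 5 satisfied.

ADV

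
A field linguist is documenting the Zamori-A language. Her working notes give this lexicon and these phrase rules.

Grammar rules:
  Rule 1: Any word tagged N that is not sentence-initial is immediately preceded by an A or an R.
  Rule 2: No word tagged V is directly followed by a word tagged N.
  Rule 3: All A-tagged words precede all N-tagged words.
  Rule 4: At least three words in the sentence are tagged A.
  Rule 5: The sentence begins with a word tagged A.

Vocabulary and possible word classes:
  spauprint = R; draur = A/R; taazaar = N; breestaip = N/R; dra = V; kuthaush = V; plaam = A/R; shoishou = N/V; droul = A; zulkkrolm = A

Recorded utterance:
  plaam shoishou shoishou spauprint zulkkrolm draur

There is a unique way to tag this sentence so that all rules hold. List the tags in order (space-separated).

A V V R A A

Candidates per position — 1:plaam {A,R}; 2:shoishou {N,V}; 3:shoishou {N,V}; 4:spauprint {R}; 5:zulkkrolm {A}; 6:draur {A,R}.
Position 1: tagging it R would leave rule 4 unsatisfiable, so it must be A.
Position 2: tagging it N would leave rule 3 unsatisfiable, so it must be V.
Position 3: tagging it N would leave rule 1 unsatisfiable, so it must be V.
Position 6: tagging it R would leave rule 4 unsatisfiable, so it must be A.
That leaves exactly one tagging: A V V R A A.
Check: rule 1 ok; rule 2 ok; rule 3 ok; rule 4 ok; rule 5 ok.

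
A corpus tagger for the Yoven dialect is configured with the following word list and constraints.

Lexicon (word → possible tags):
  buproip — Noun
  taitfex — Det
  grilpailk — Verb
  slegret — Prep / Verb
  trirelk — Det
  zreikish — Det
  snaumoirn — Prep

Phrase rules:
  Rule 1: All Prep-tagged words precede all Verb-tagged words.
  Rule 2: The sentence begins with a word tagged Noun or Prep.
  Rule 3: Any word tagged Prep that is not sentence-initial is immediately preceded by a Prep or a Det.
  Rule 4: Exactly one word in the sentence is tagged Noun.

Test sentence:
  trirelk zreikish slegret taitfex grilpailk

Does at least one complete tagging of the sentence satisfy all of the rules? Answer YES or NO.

Candidates per position — 1:trirelk {Det}; 2:zreikish {Det}; 3:slegret {Prep,Verb}; 4:taitfex {Det}; 5:grilpailk {Verb}.
Rule 2 cannot be satisfied by any choice of tags from the lexicon.
So there is no consistent tagging.

NO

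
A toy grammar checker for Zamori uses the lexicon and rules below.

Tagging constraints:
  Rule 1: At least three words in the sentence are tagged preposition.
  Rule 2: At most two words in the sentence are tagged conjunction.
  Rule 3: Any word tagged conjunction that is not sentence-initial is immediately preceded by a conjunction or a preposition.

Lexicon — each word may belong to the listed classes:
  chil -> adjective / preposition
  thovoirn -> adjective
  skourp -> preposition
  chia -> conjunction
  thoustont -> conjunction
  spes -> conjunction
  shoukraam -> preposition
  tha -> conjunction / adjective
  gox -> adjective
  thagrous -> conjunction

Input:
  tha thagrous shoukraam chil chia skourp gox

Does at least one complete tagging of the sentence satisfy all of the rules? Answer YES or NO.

NO

Candidates per position — 1:tha {conjunction,adjective}; 2:thagrous {conjunction}; 3:shoukraam {preposition}; 4:chil {adjective,preposition}; 5:chia {conjunction}; 6:skourp {preposition}; 7:gox {adjective}.
Every candidate sequence violates at least one rule; no consistent tagging exists.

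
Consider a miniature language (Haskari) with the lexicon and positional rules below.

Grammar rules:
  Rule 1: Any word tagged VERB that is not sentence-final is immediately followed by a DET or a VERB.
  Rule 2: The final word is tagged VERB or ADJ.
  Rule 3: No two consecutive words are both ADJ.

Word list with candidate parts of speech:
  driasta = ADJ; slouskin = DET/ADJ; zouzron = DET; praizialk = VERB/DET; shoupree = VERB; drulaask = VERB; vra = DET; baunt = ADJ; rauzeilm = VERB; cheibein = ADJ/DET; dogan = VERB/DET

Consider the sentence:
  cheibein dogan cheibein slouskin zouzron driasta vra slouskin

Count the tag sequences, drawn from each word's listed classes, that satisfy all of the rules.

Candidates per position — 1:cheibein {ADJ,DET}; 2:dogan {VERB,DET}; 3:cheibein {ADJ,DET}; 4:slouskin {DET,ADJ}; 5:zouzron {DET}; 6:driasta {ADJ}; 7:vra {DET}; 8:slouskin {DET,ADJ}.
There are 32 candidate sequences in total.
Checking each against the rules leaves 10 sequences.
Count = 10.

10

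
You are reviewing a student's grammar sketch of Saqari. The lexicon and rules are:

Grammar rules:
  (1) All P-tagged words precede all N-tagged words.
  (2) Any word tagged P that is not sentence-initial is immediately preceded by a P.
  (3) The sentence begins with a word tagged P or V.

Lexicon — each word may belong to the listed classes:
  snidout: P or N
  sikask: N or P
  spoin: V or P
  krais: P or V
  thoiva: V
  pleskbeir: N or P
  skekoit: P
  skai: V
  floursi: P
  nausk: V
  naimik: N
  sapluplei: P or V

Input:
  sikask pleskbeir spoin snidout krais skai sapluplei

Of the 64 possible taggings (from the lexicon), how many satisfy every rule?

5

Candidates per position — 1:sikask {N,P}; 2:pleskbeir {N,P}; 3:spoin {V,P}; 4:snidout {P,N}; 5:krais {P,V}; 6:skai {V}; 7:sapluplei {P,V}.
There are 64 candidate sequences in total.
The sequences that satisfy every rule: P N V N V V V; P P V N V V V; P P P P P V V; P P P P V V V; P P P N V V V.
Count = 5.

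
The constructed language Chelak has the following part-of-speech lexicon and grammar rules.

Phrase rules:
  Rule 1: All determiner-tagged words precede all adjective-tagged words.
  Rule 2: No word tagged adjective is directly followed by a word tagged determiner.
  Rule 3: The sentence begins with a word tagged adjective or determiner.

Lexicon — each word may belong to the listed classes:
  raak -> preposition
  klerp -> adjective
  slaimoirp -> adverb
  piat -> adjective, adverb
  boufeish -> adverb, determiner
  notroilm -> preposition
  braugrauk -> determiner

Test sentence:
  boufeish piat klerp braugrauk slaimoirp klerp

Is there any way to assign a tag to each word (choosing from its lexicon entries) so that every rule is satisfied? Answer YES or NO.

NO

Candidates per position — 1:boufeish {adverb,determiner}; 2:piat {adjective,adverb}; 3:klerp {adjective}; 4:braugrauk {determiner}; 5:slaimoirp {adverb}; 6:klerp {adjective}.
Rule 1 cannot be satisfied by any choice of tags from the lexicon.
So there is no consistent tagging.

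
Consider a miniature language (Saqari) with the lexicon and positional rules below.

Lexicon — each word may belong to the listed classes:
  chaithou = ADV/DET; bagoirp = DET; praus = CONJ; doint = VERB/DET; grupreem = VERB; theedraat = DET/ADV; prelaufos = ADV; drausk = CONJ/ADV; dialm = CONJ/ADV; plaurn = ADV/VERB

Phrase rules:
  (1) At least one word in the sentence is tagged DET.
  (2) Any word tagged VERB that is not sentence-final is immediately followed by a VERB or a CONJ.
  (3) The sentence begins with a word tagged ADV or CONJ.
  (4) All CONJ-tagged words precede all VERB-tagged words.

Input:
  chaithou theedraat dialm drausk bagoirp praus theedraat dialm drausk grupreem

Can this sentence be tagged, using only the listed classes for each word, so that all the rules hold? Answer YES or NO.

YES

Candidates per position — 1:chaithou {ADV,DET}; 2:theedraat {DET,ADV}; 3:dialm {CONJ,ADV}; 4:drausk {CONJ,ADV}; 5:bagoirp {DET}; 6:praus {CONJ}; 7:theedraat {DET,ADV}; 8:dialm {CONJ,ADV}; 9:drausk {CONJ,ADV}; 10:grupreem {VERB}.
One satisfying assignment: ADV DET CONJ CONJ DET CONJ ADV CONJ CONJ VERB.
Check: rule 1 holds; rule 2 holds; rule 3 holds; rule 4 holds.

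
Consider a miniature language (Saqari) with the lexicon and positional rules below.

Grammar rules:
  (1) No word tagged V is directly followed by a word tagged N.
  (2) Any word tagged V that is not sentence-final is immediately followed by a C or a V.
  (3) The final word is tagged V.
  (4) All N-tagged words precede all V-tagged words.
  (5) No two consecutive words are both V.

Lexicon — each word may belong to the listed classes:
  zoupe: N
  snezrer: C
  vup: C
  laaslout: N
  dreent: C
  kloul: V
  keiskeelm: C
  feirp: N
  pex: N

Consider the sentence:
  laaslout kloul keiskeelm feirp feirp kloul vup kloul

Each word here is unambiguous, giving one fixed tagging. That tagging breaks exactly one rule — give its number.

4

Fixed tagging: N V C N N V C V.
Rule check: R1 ok, R2 ok, R3 ok, R4 fails, R5 ok.
Only rule 4 fails.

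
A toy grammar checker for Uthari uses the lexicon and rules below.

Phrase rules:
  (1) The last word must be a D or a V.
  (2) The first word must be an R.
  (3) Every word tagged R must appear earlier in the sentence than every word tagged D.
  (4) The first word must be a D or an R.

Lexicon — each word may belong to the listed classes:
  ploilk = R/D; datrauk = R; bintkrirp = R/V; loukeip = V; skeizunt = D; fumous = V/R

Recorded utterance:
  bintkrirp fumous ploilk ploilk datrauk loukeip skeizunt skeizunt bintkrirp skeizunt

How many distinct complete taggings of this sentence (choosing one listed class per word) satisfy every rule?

Candidates per position — 1:bintkrirp {R,V}; 2:fumous {V,R}; 3:ploilk {R,D}; 4:ploilk {R,D}; 5:datrauk {R}; 6:loukeip {V}; 7:skeizunt {D}; 8:skeizunt {D}; 9:bintkrirp {R,V}; 10:skeizunt {D}.
There are 32 candidate sequences in total.
The sequences that satisfy every rule: R V R R R V D D V D; R R R R R V D D V D.
Count = 2.

2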